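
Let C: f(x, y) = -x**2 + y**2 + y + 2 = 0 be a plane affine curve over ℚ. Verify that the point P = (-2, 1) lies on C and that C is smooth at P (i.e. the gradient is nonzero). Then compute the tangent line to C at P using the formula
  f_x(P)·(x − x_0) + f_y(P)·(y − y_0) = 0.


Tangent line at P: 4*x + 3*y + 5 = 0.

Step 1: f(-2, 1) = 0, so P lies on C.
Step 2: partial derivatives
  f_x(x, y) = -2*x, f_y(x, y) = 2*y + 1.
  f_x(P) = 4, f_y(P) = 3 (gradient nonzero, so P is smooth).
Step 3: tangent line at P: 4·(x − -2) + 3·(y − 1) = 0.
Expanding: 4*x + 3*y + 5 = 0.


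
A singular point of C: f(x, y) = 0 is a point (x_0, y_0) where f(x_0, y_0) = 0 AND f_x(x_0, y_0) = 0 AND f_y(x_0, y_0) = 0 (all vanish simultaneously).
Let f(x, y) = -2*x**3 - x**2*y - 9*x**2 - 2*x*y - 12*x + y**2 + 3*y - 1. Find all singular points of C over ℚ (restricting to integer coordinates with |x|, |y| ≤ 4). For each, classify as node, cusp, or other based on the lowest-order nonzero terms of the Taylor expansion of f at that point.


Singular points: {(-1, -2)}; classification: node.

Compute partial derivatives:
  f_x = -6*x**2 - 2*x*y - 18*x - 2*y - 12.
  f_y = -x**2 - 2*x + 2*y + 3.
Scan x_0 ∈ {−4, ..., 4}. For each x_0, f_y(x_0, y) is a polynomial in y; find its integer roots y ∈ {−4, ..., 4}, then test f_x and f at those candidates.
  x = -4: f_y(-4, y) = 2*y - 5; no integer root y with |y| ≤ 4.
  x = -3: f_y(-3, y) = 2*y; vanishes at y ∈ {0}. (-3, 0): f_x = -12 ≠ 0.
  x = -2: f_y(-2, y) = 2*y + 3; no integer root y with |y| ≤ 4.
  x = -1: f_y(-1, y) = 2*y + 4; vanishes at y ∈ {-2}. (-1, -2): f_x = 0, f = 0 — SINGULAR.
  x = 0: f_y(0, y) = 2*y + 3; no integer root y with |y| ≤ 4.
  x = 1: f_y(1, y) = 2*y; vanishes at y ∈ {0}. (1, 0): f_x = -36 ≠ 0.
  x = 2: f_y(2, y) = 2*y - 5; no integer root y with |y| ≤ 4.
  x = 3: f_y(3, y) = 2*y - 12; no integer root y with |y| ≤ 4.
  x = 4: f_y(4, y) = 2*y - 21; no integer root y with |y| ≤ 4.
Only singular point on the grid: (-1, -2).
Classify: substitute x = -1 + u, y = -2 + v and expand: f = -2*u**3 - u**2*v - u**2 + v**2.
No constant or linear terms (consistent with a singular point). Quadratic part: -u**2 + v**2. Cubic part: -2*u**3 - u**2*v.
The quadratic part v**2 - u**2 = (v − u)(v + u) splits into two distinct linear factors, so there are two distinct tangent lines y − -2 = ±(x − -1) — this is a node (ordinary double point).
Classification: node.


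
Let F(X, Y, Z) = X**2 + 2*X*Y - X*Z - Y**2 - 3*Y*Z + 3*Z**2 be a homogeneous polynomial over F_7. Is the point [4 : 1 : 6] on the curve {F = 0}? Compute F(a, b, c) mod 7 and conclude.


F(4,1,6) ≡ 5 (mod 7); P is NOT on the curve.

Evaluate F(4, 1, 6) term-by-term (mod 7).
  X**2 ↦ 1·16·1·1 = 16
  2*X*Y ↦ 2·4·1·1 = 8
  -X*Z ↦ -1·4·1·6 = -24
  -Y**2 ↦ -1·1·1·1 = -1
  -3*Y*Z ↦ -3·1·1·6 = -18
  3*Z**2 ↦ 3·1·1·36 = 108
Sum: F(4, 1, 6) = (16) + (8) + (-24) + (-1) + (-18) + (108) = 89.
Reducing mod 7: 89 ≡ 5 (mod 7).
Since F(a, b, c) ≡ 5 ≠ 0 (mod 7), P does NOT lie on the curve.


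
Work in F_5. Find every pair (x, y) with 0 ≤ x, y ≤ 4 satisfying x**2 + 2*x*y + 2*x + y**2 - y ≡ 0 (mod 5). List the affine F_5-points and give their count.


Affine F_5-points: {(0, 0), (0, 1), (1, 1), (1, 3), (3, 0)}; count = 5.

For each of the 25 pairs (x, y) ∈ F_5², evaluate f(x, y) mod 5. Record the zeros.
  x = 0: [0↦0, 1↦0, 2↦2, 3↦1, 4↦2]  zeros at y ∈ {0, 1}
  x = 1: [0↦3, 1↦0, 2↦4, 3↦0, 4↦3]  zeros at y ∈ {1, 3}
  x = 2: [0↦3, 1↦2, 2↦3, 3↦1, 4↦1]  zeros at y ∈ ∅
  x = 3: [0↦0, 1↦1, 2↦4, 3↦4, 4↦1]  zeros at y ∈ {0}
  x = 4: [0↦4, 1↦2, 2↦2, 3↦4, 4↦3]  zeros at y ∈ ∅
Collecting zeros: affine points = {(0, 0), (0, 1), (1, 1), (1, 3), (3, 0)}.
Total count |C(F_5)_aff| = 5.


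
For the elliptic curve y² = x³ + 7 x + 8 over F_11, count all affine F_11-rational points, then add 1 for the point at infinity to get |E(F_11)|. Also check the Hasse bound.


Affine points = {(1, 4), (1, 7), (3, 1), (3, 10), (4, 1), (4, 10), (5, 5), (5, 6), (7, 2), (7, 9), (8, 2), (8, 9), (10, 0)}; affine count = 13; |E(F_11)| = 14.

Discriminant check: Δ ∝ 4a³ + 27b² = 4·7³ + 27·8² = 4·343 + 27·64 ≡ 9 (mod 11). Nonzero ⇒ E is nonsingular.
For each x ∈ F_11, compute rhs = x³ + 7·x + 8 mod 11, then count y ∈ F_11 with y² ≡ rhs.
  x = 0: rhs = 8, matching y values: none (0 points).
  x = 1: rhs = 5, matching y values: 4, 7 (2 points).
  x = 2: rhs = 8, matching y values: none (0 points).
  x = 3: rhs = 1, matching y values: 1, 10 (2 points).
  x = 4: rhs = 1, matching y values: 1, 10 (2 points).
  x = 5: rhs = 3, matching y values: 5, 6 (2 points).
  x = 6: rhs = 2, matching y values: none (0 points).
  x = 7: rhs = 4, matching y values: 2, 9 (2 points).
  x = 8: rhs = 4, matching y values: 2, 9 (2 points).
  x = 9: rhs = 8, matching y values: none (0 points).
  x = 10: rhs = 0, matching y values: 0 (1 points).
Total affine count: 13.
Full point count |E(F_11)| = 13 + 1 = 14.
Hasse bound: |14 − (11+1)| = |2| = 2 ≤ 2√11 ≈ 6.6332 ✓.


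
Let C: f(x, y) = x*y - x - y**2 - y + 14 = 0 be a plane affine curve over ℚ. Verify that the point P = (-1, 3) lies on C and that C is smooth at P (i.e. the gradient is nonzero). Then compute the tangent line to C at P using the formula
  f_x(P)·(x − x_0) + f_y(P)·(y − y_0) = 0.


Tangent line at P: 2*x - 8*y + 26 = 0.

Step 1: f(-1, 3) = 0, so P lies on C.
Step 2: partial derivatives
  f_x(x, y) = y - 1, f_y(x, y) = x - 2*y - 1.
  f_x(P) = 2, f_y(P) = -8 (gradient nonzero, so P is smooth).
Step 3: tangent line at P: 2·(x − -1) + -8·(y − 3) = 0.
Expanding: 2*x - 8*y + 26 = 0.


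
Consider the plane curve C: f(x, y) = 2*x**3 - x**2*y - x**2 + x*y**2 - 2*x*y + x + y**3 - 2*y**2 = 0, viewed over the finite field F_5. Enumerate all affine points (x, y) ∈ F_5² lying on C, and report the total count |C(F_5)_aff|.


Affine F_5-points: {(0, 0), (0, 2), (1, 2), (3, 1), (3, 2), (4, 1)}; count = 6.

For each of the 25 pairs (x, y) ∈ F_5², evaluate f(x, y) mod 5. Record the zeros.
  x = 0: [0↦0, 1↦4, 2↦0, 3↦4, 4↦2]  zeros at y ∈ {0, 2}
  x = 1: [0↦2, 1↦4, 2↦0, 3↦1, 4↦3]  zeros at y ∈ {2}
  x = 2: [0↦4, 1↦2, 2↦1, 3↦2, 4↦1]  zeros at y ∈ ∅
  x = 3: [0↦3, 1↦0, 2↦0, 3↦4, 4↦3]  zeros at y ∈ {1, 2}
  x = 4: [0↦1, 1↦0, 2↦4, 3↦4, 4↦1]  zeros at y ∈ {1}
Collecting zeros: affine points = {(0, 0), (0, 2), (1, 2), (3, 1), (3, 2), (4, 1)}.
Total count |C(F_5)_aff| = 6.


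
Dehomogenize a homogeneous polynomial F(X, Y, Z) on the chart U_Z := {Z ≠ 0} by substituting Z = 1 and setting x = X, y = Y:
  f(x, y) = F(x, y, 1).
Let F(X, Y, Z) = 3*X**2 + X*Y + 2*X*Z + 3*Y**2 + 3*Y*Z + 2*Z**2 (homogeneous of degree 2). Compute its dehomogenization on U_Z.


f(x, y) = 3*x**2 + x*y + 2*x + 3*y**2 + 3*y + 2

On U_Z we set Z = 1. Each monomial c·X^i·Y^j·Z^k in F becomes c·x^i·y^j·1^k = c·x^i·y^j.
Substituting Z = 1: F(X, Y, 1) = 3*x**2 + x*y + 2*x + 3*y**2 + 3*y + 2.
Note: deg(f) ≤ deg(F) = 2; strict inequality happens when F is divisible by Z (lost terms).


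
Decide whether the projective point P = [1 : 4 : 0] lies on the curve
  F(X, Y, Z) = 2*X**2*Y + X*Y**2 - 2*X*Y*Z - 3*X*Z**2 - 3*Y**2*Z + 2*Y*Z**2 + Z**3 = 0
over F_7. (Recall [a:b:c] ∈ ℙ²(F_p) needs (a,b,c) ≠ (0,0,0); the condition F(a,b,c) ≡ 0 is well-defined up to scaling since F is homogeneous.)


F(1,4,0) ≡ 3 (mod 7); P is NOT on the curve.

Evaluate F(1, 4, 0) term-by-term (mod 7).
  2*X**2*Y ↦ 2·1·4·1 = 8
  X*Y**2 ↦ 1·1·16·1 = 16
  -2*X*Y*Z ↦ -2·1·4·0 = 0
  -3*X*Z**2 ↦ -3·1·1·0 = 0
  -3*Y**2*Z ↦ -3·1·16·0 = 0
  2*Y*Z**2 ↦ 2·1·4·0 = 0
  Z**3 ↦ 1·1·1·0 = 0
Sum: F(1, 4, 0) = (8) + (16) + (0) + (0) + (0) + (0) + (0) = 24.
Reducing mod 7: 24 ≡ 3 (mod 7).
Since F(a, b, c) ≡ 3 ≠ 0 (mod 7), P does NOT lie on the curve.


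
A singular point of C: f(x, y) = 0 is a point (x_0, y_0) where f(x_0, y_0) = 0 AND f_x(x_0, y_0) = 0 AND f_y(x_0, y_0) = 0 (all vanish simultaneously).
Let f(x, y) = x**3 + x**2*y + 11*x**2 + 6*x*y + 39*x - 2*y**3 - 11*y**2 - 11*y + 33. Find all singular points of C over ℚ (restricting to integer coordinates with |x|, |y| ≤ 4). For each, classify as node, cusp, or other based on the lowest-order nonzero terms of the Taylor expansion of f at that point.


Singular points: {(-3, -2)}; classification: cusp.

Compute partial derivatives:
  f_x = 3*x**2 + 2*x*y + 22*x + 6*y + 39.
  f_y = x**2 + 6*x - 6*y**2 - 22*y - 11.
Scan x_0 ∈ {−4, ..., 4}. For each x_0, f_y(x_0, y) is a polynomial in y; find its integer roots y ∈ {−4, ..., 4}, then test f_x and f at those candidates.
  x = -4: f_y(-4, y) = -6*y**2 - 22*y - 19; no integer root y with |y| ≤ 4.
  x = -3: f_y(-3, y) = -6*y**2 - 22*y - 20; vanishes at y ∈ {-2}. (-3, -2): f_x = 0, f = 0 — SINGULAR.
  x = -2: f_y(-2, y) = -6*y**2 - 22*y - 19; no integer root y with |y| ≤ 4.
  x = -1: f_y(-1, y) = -6*y**2 - 22*y - 16; vanishes at y ∈ {-1}. (-1, -1): f_x = 16 ≠ 0.
  x = 0: f_y(0, y) = -6*y**2 - 22*y - 11; no integer root y with |y| ≤ 4.
  x = 1: f_y(1, y) = -6*y**2 - 22*y - 4; no integer root y with |y| ≤ 4.
  x = 2: f_y(2, y) = -6*y**2 - 22*y + 5; no integer root y with |y| ≤ 4.
  x = 3: f_y(3, y) = -6*y**2 - 22*y + 16; no integer root y with |y| ≤ 4.
  x = 4: f_y(4, y) = -6*y**2 - 22*y + 29; no integer root y with |y| ≤ 4.
Only singular point on the grid: (-3, -2).
Classify: substitute x = -3 + u, y = -2 + v and expand: f = u**3 + u**2*v - 2*v**3 + v**2.
No constant or linear terms (consistent with a singular point). Quadratic part: v**2. Cubic part: u**3 + u**2*v - 2*v**3.
The quadratic part v**2 is a perfect square, so there is a single (double) tangent line v = 0, i.e. y = -2. Restricting the cubic part to that line (v = 0) leaves u**3 ≠ 0, so f is not divisible by v and the branch is v² ≈ -u**3 to lowest order — this is a cusp.
Classification: cusp.


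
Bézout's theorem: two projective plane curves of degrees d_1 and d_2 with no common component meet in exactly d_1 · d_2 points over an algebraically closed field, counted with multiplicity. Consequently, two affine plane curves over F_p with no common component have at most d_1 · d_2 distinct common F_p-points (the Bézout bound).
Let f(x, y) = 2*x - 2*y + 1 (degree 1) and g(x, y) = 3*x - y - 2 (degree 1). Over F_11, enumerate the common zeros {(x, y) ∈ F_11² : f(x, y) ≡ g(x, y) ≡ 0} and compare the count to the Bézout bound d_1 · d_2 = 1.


Common zeros: {(4, 10)}; count = 1; Bézout bound = 1.

deg(f) = 1, deg(g) = 1, so Bézout bound = 1.
Scan x ∈ F_11. For each x, list the y ∈ F_11 with f(x, y) ≡ 0 and those with g(x, y) ≡ 0 (mod 11); the common zeros in that column are the intersection.
  x = 0: f ≡ 0 at y ∈ {6}; g ≡ 0 at y ∈ {9}; common: ∅.
  x = 1: f ≡ 0 at y ∈ {7}; g ≡ 0 at y ∈ {1}; common: ∅.
  x = 2: f ≡ 0 at y ∈ {8}; g ≡ 0 at y ∈ {4}; common: ∅.
  x = 3: f ≡ 0 at y ∈ {9}; g ≡ 0 at y ∈ {7}; common: ∅.
  x = 4: f ≡ 0 at y ∈ {10}; g ≡ 0 at y ∈ {10}; common: {10}.
  x = 5: f ≡ 0 at y ∈ {0}; g ≡ 0 at y ∈ {2}; common: ∅.
  x = 6: f ≡ 0 at y ∈ {1}; g ≡ 0 at y ∈ {5}; common: ∅.
  x = 7: f ≡ 0 at y ∈ {2}; g ≡ 0 at y ∈ {8}; common: ∅.
  x = 8: f ≡ 0 at y ∈ {3}; g ≡ 0 at y ∈ {0}; common: ∅.
  x = 9: f ≡ 0 at y ∈ {4}; g ≡ 0 at y ∈ {3}; common: ∅.
  x = 10: f ≡ 0 at y ∈ {5}; g ≡ 0 at y ∈ {6}; common: ∅.
Collecting: common zeros = {(4, 10)}, so the count is 1.
Comparison with the Bézout bound: 1 ≤ 1 = deg(f)·deg(g), as expected for curves with no common component (the bound is attained).


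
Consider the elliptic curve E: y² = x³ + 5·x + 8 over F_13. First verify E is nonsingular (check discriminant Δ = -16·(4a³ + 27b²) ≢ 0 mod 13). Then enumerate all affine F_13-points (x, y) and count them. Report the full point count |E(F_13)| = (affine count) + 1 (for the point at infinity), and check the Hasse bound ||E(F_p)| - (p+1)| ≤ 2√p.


Affine points = {(1, 1), (1, 12), (2, 0), (4, 1), (4, 12), (7, 3), (7, 10), (8, 1), (8, 12), (11, 4), (11, 9)}; affine count = 11; |E(F_13)| = 12.

Discriminant check: Δ ∝ 4a³ + 27b² = 4·5³ + 27·8² = 4·125 + 27·64 ≡ 5 (mod 13). Nonzero ⇒ E is nonsingular.
For each x ∈ F_13, compute rhs = x³ + 5·x + 8 mod 13, then count y ∈ F_13 with y² ≡ rhs.
  x = 0: rhs = 8, matching y values: none (0 points).
  x = 1: rhs = 1, matching y values: 1, 12 (2 points).
  x = 2: rhs = 0, matching y values: 0 (1 points).
  x = 3: rhs = 11, matching y values: none (0 points).
  x = 4: rhs = 1, matching y values: 1, 12 (2 points).
  x = 5: rhs = 2, matching y values: none (0 points).
  x = 6: rhs = 7, matching y values: none (0 points).
  x = 7: rhs = 9, matching y values: 3, 10 (2 points).
  x = 8: rhs = 1, matching y values: 1, 12 (2 points).
  x = 9: rhs = 2, matching y values: none (0 points).
  x = 10: rhs = 5, matching y values: none (0 points).
  x = 11: rhs = 3, matching y values: 4, 9 (2 points).
  x = 12: rhs = 2, matching y values: none (0 points).
Total affine count: 11.
Full point count |E(F_13)| = 11 + 1 = 12.
Hasse bound: |12 − (13+1)| = |-2| = 2 ≤ 2√13 ≈ 7.2111 ✓.


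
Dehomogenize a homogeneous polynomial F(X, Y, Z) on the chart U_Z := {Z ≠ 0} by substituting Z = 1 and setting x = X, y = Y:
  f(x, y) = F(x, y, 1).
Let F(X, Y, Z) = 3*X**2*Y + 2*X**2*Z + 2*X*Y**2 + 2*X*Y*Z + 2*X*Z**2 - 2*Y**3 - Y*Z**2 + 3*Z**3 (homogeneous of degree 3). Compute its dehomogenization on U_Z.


f(x, y) = 3*x**2*y + 2*x**2 + 2*x*y**2 + 2*x*y + 2*x - 2*y**3 - y + 3

On U_Z we set Z = 1. Each monomial c·X^i·Y^j·Z^k in F becomes c·x^i·y^j·1^k = c·x^i·y^j.
Substituting Z = 1: F(X, Y, 1) = 3*x**2*y + 2*x**2 + 2*x*y**2 + 2*x*y + 2*x - 2*y**3 - y + 3.
Note: deg(f) ≤ deg(F) = 3; strict inequality happens when F is divisible by Z (lost terms).


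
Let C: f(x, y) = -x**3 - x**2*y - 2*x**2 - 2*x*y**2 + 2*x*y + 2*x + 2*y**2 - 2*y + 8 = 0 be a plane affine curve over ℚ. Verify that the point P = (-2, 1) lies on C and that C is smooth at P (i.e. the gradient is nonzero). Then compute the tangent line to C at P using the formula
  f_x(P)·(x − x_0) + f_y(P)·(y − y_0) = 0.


Tangent line at P: 2*x + 2*y + 2 = 0.

Step 1: f(-2, 1) = 0, so P lies on C.
Step 2: partial derivatives
  f_x(x, y) = -3*x**2 - 2*x*y - 4*x - 2*y**2 + 2*y + 2, f_y(x, y) = -x**2 - 4*x*y + 2*x + 4*y - 2.
  f_x(P) = 2, f_y(P) = 2 (gradient nonzero, so P is smooth).
Step 3: tangent line at P: 2·(x − -2) + 2·(y − 1) = 0.
Expanding: 2*x + 2*y + 2 = 0.


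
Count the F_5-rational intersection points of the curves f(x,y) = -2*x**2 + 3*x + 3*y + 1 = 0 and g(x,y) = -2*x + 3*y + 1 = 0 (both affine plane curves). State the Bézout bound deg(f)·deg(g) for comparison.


Common zeros: {(0, 3)}; count = 1; Bézout bound = 2.

deg(f) = 2, deg(g) = 1, so Bézout bound = 2.
Scan x ∈ F_5. For each x, list the y ∈ F_5 with f(x, y) ≡ 0 and those with g(x, y) ≡ 0 (mod 5); the common zeros in that column are the intersection.
  x = 0: f ≡ 0 at y ∈ {3}; g ≡ 0 at y ∈ {3}; common: {3}.
  x = 1: f ≡ 0 at y ∈ {1}; g ≡ 0 at y ∈ {2}; common: ∅.
  x = 2: f ≡ 0 at y ∈ {2}; g ≡ 0 at y ∈ {1}; common: ∅.
  x = 3: f ≡ 0 at y ∈ {1}; g ≡ 0 at y ∈ {0}; common: ∅.
  x = 4: f ≡ 0 at y ∈ {3}; g ≡ 0 at y ∈ {4}; common: ∅.
Collecting: common zeros = {(0, 3)}, so the count is 1.
Comparison with the Bézout bound: 1 ≤ 2 = deg(f)·deg(g), as expected for curves with no common component (the affine F_5-count falls short of the bound because intersections may lie at infinity, over extension fields, or carry multiplicity).


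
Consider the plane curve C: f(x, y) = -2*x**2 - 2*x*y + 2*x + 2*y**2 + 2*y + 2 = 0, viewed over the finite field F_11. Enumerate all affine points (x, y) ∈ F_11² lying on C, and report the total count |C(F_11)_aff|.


Affine F_11-points: {(2, 4), (2, 8), (4, 0), (4, 3), (5, 1), (5, 3), (6, 1), (6, 4), (8, 0), (8, 7)}; count = 10.

For each of the 121 pairs (x, y) ∈ F_11², evaluate f(x, y) mod 11. Record the zeros.
  x = 0: [0↦2, 1↦6, 2↦3, 3↦4, 4↦9, 5↦7, 6↦9, 7↦4, 8↦3, 9↦6, 10↦2]  zeros at y ∈ ∅
  x = 1: [0↦2, 1↦4, 2↦10, 3↦9, 4↦1, 5↦8, 6↦8, 7↦1, 8↦9, 9↦10, 10↦4]  zeros at y ∈ ∅
  x = 2: [0↦9, 1↦9, 2↦2, 3↦10, 4↦0, 5↦5, 6↦3, 7↦5, 8↦0, 9↦10, 10↦2]  zeros at y ∈ {4, 8}
  x = 3: [0↦1, 1↦10, 2↦1, 3↦7, 4↦6, 5↦9, 6↦5, 7↦5, 8↦9, 9↦6, 10↦7]  zeros at y ∈ ∅
  x = 4: [0↦0, 1↦7, 2↦7, 3↦0, 4↦8, 5↦9, 6↦3, 7↦1, 8↦3, 9↦9, 10↦8]  zeros at y ∈ {0, 3}
  x = 5: [0↦6, 1↦0, 2↦9, 3↦0, 4↦6, 5↦5, 6↦8, 7↦4, 8↦4, 9↦8, 10↦5]  zeros at y ∈ {1, 3}
  x = 6: [0↦8, 1↦0, 2↦7, 3↦7, 4↦0, 5↦8, 6↦9, 7↦3, 8↦1, 9↦3, 10↦9]  zeros at y ∈ {1, 4}
  x = 7: [0↦6, 1↦7, 2↦1, 3↦10, 4↦1, 5↦7, 6↦6, 7↦9, 8↦5, 9↦5, 10↦9]  zeros at y ∈ ∅
  x = 8: [0↦0, 1↦10, 2↦2, 3↦9, 4↦9, 5↦2, 6↦10, 7↦0, 8↦5, 9↦3, 10↦5]  zeros at y ∈ {0, 7}
  x = 9: [0↦1, 1↦9, 2↦10, 3↦4, 4↦2, 5↦4, 6↦10, 7↦9, 8↦1, 9↦8, 10↦8]  zeros at y ∈ ∅
  x = 10: [0↦9, 1↦4, 2↦3, 3↦6, 4↦2, 5↦2, 6↦6, 7↦3, 8↦4, 9↦9, 10↦7]  zeros at y ∈ ∅
Collecting zeros: affine points = {(2, 4), (2, 8), (4, 0), (4, 3), (5, 1), (5, 3), (6, 1), (6, 4), (8, 0), (8, 7)}.
Total count |C(F_11)_aff| = 10.


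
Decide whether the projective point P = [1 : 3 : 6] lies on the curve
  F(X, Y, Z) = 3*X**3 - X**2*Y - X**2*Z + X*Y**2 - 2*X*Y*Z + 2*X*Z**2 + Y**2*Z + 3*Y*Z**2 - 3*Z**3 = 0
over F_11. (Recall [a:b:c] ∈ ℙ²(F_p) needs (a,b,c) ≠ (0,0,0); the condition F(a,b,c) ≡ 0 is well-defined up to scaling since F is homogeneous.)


F(1,3,6) ≡ 0 (mod 11); P is on the curve.

Evaluate F(1, 3, 6) term-by-term (mod 11).
  3*X**3 ↦ 3·1·1·1 = 3
  -X**2*Y ↦ -1·1·3·1 = -3
  -X**2*Z ↦ -1·1·1·6 = -6
  X*Y**2 ↦ 1·1·9·1 = 9
  -2*X*Y*Z ↦ -2·1·3·6 = -36
  2*X*Z**2 ↦ 2·1·1·36 = 72
  Y**2*Z ↦ 1·1·9·6 = 54
  3*Y*Z**2 ↦ 3·1·3·36 = 324
  -3*Z**3 ↦ -3·1·1·216 = -648
Sum: F(1, 3, 6) = (3) + (-3) + (-6) + (9) + (-36) + (72) + (54) + (324) + (-648) = -231.
Reducing mod 11: -231 ≡ 0 (mod 11).
Since F(a, b, c) ≡ 0 (mod 11), P lies on the curve.


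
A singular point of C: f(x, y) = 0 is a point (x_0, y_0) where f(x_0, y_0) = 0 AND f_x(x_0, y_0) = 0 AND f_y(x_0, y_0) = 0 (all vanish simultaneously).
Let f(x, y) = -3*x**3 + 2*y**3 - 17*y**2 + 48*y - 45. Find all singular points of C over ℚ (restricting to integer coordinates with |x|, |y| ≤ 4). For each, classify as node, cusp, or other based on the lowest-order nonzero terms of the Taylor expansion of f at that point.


Singular points: {(0, 3)}; classification: cusp.

Compute partial derivatives:
  f_x = -9*x**2.
  f_y = 6*y**2 - 34*y + 48.
Scan x_0 ∈ {−4, ..., 4}. For each x_0, f_y(x_0, y) is a polynomial in y; find its integer roots y ∈ {−4, ..., 4}, then test f_x and f at those candidates.
  x = -4: f_y(-4, y) = 6*y**2 - 34*y + 48; vanishes at y ∈ {3}. (-4, 3): f_x = -144 ≠ 0.
  x = -3: f_y(-3, y) = 6*y**2 - 34*y + 48; vanishes at y ∈ {3}. (-3, 3): f_x = -81 ≠ 0.
  x = -2: f_y(-2, y) = 6*y**2 - 34*y + 48; vanishes at y ∈ {3}. (-2, 3): f_x = -36 ≠ 0.
  x = -1: f_y(-1, y) = 6*y**2 - 34*y + 48; vanishes at y ∈ {3}. (-1, 3): f_x = -9 ≠ 0.
  x = 0: f_y(0, y) = 6*y**2 - 34*y + 48; vanishes at y ∈ {3}. (0, 3): f_x = 0, f = 0 — SINGULAR.
  x = 1: f_y(1, y) = 6*y**2 - 34*y + 48; vanishes at y ∈ {3}. (1, 3): f_x = -9 ≠ 0.
  x = 2: f_y(2, y) = 6*y**2 - 34*y + 48; vanishes at y ∈ {3}. (2, 3): f_x = -36 ≠ 0.
  x = 3: f_y(3, y) = 6*y**2 - 34*y + 48; vanishes at y ∈ {3}. (3, 3): f_x = -81 ≠ 0.
  x = 4: f_y(4, y) = 6*y**2 - 34*y + 48; vanishes at y ∈ {3}. (4, 3): f_x = -144 ≠ 0.
Only singular point on the grid: (0, 3).
Classify: substitute x = 0 + u, y = 3 + v and expand: f = -3*u**3 + 2*v**3 + v**2.
No constant or linear terms (consistent with a singular point). Quadratic part: v**2. Cubic part: -3*u**3 + 2*v**3.
The quadratic part v**2 is a perfect square, so there is a single (double) tangent line v = 0, i.e. y = 3. Restricting the cubic part to that line (v = 0) leaves -3*u**3 ≠ 0, so f is not divisible by v and the branch is v² ≈ 3*u**3 to lowest order — this is a cusp.
Classification: cusp.


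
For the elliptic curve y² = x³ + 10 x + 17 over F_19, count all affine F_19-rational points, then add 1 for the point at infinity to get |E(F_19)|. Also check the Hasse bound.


Affine points = {(0, 6), (0, 13), (1, 3), (1, 16), (2, 8), (2, 11), (3, 6), (3, 13), (4, 8), (4, 11), (8, 1), (8, 18), (9, 0), (13, 8), (13, 11), (16, 6), (16, 13), (18, 5), (18, 14)}; affine count = 19; |E(F_19)| = 20.

Discriminant check: Δ ∝ 4a³ + 27b² = 4·10³ + 27·17² = 4·1000 + 27·289 ≡ 4 (mod 19). Nonzero ⇒ E is nonsingular.
For each x ∈ F_19, compute rhs = x³ + 10·x + 17 mod 19, then count y ∈ F_19 with y² ≡ rhs.
  x = 0: rhs = 17, matching y values: 6, 13 (2 points).
  x = 1: rhs = 9, matching y values: 3, 16 (2 points).
  x = 2: rhs = 7, matching y values: 8, 11 (2 points).
  x = 3: rhs = 17, matching y values: 6, 13 (2 points).
  x = 4: rhs = 7, matching y values: 8, 11 (2 points).
  x = 5: rhs = 2, matching y values: none (0 points).
  x = 6: rhs = 8, matching y values: none (0 points).
  x = 7: rhs = 12, matching y values: none (0 points).
  x = 8: rhs = 1, matching y values: 1, 18 (2 points).
  x = 9: rhs = 0, matching y values: 0 (1 points).
  x = 10: rhs = 15, matching y values: none (0 points).
  x = 11: rhs = 14, matching y values: none (0 points).
  x = 12: rhs = 3, matching y values: none (0 points).
  x = 13: rhs = 7, matching y values: 8, 11 (2 points).
  x = 14: rhs = 13, matching y values: none (0 points).
  x = 15: rhs = 8, matching y values: none (0 points).
  x = 16: rhs = 17, matching y values: 6, 13 (2 points).
  x = 17: rhs = 8, matching y values: none (0 points).
  x = 18: rhs = 6, matching y values: 5, 14 (2 points).
Total affine count: 19.
Full point count |E(F_19)| = 19 + 1 = 20.
Hasse bound: |20 − (19+1)| = |0| = 0 ≤ 2√19 ≈ 8.7178 ✓.


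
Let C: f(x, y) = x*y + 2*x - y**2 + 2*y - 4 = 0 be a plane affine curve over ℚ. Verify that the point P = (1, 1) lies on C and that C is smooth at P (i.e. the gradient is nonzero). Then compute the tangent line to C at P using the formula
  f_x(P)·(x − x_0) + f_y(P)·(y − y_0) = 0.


Tangent line at P: 3*x + y - 4 = 0.

Step 1: f(1, 1) = 0, so P lies on C.
Step 2: partial derivatives
  f_x(x, y) = y + 2, f_y(x, y) = x - 2*y + 2.
  f_x(P) = 3, f_y(P) = 1 (gradient nonzero, so P is smooth).
Step 3: tangent line at P: 3·(x − 1) + 1·(y − 1) = 0.
Expanding: 3*x + y - 4 = 0.


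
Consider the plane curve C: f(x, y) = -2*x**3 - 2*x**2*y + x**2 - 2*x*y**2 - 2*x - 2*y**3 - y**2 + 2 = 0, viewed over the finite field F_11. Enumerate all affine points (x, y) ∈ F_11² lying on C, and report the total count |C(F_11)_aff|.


Affine F_11-points: {(1, 2), (1, 3), (1, 10), (2, 2), (2, 5), (2, 7), (3, 3), (5, 4), (6, 6), (6, 7), (6, 8), (7, 0), (8, 9), (10, 3)}; count = 14.

For each of the 121 pairs (x, y) ∈ F_11², evaluate f(x, y) mod 11. Record the zeros.
  x = 0: [0↦2, 1↦10, 2↦4, 3↦5, 4↦1, 5↦2, 6↦7, 7↦4, 8↦3, 9↦3, 10↦3]  zeros at y ∈ ∅
  x = 1: [0↦10, 1↦3, 2↦0, 3↦0, 4↦2, 5↦5, 6↦8, 7↦10, 8↦10, 9↦7, 10↦0]  zeros at y ∈ {2, 3, 10}
  x = 2: [0↦8, 1↦4, 2↦0, 3↦6, 4↦10, 5↦0, 6↦8, 7↦0, 8↦8, 9↦9, 10↦2]  zeros at y ∈ {2, 5, 7}
  x = 3: [0↦6, 1↦1, 2↦3, 3↦0, 4↦2, 5↦8, 6↦6, 7↦6, 8↦7, 9↦8, 10↦8]  zeros at y ∈ {3}
  x = 4: [0↦3, 1↦4, 2↦8, 3↦3, 4↦10, 5↦6, 6↦1, 7↦5, 8↦6, 9↦3, 10↦6]  zeros at y ∈ ∅
  x = 5: [0↦9, 1↦1, 2↦3, 3↦3, 4↦0, 5↦4, 6↦3, 7↦7, 8↦4, 9↦4, 10↦6]  zeros at y ∈ {4}
  x = 6: [0↦1, 1↦2, 2↦9, 3↦10, 4↦4, 5↦1, 6↦0, 7↦0, 8↦0, 9↦10, 10↦7]  zeros at y ∈ {6, 7, 8}
  x = 7: [0↦0, 1↦6, 2↦3, 3↦1, 4↦10, 5↦7, 6↦2, 7↦5, 8↦4, 9↦9, 10↦8]  zeros at y ∈ {0}
  x = 8: [0↦5, 1↦1, 2↦6, 3↦8, 4↦6, 5↦10, 6↦8, 7↦10, 8↦4, 9↦0, 10↦8]  zeros at y ∈ {9}
  x = 9: [0↦4, 1↦8, 2↦6, 3↦8, 4↦2, 5↦9, 6↦6, 7↦3, 8↦10, 9↦4, 10↦6]  zeros at y ∈ ∅
  x = 10: [0↦7, 1↦4, 2↦2, 3↦0, 4↦8, 5↦3, 6↦6, 7↦5, 8↦10, 9↦9, 10↦1]  zeros at y ∈ {3}
Collecting zeros: affine points = {(1, 2), (1, 3), (1, 10), (2, 2), (2, 5), (2, 7), (3, 3), (5, 4), (6, 6), (6, 7), (6, 8), (7, 0), (8, 9), (10, 3)}.
Total count |C(F_11)_aff| = 14.


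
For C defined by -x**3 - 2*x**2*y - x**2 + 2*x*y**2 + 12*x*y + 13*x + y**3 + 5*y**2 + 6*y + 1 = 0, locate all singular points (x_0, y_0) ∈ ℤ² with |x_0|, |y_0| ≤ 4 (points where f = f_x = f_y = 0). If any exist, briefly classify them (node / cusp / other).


Singular points: {(1, -2)}; classification: cusp.

Compute partial derivatives:
  f_x = -3*x**2 - 4*x*y - 2*x + 2*y**2 + 12*y + 13.
  f_y = -2*x**2 + 4*x*y + 12*x + 3*y**2 + 10*y + 6.
Scan x_0 ∈ {−4, ..., 4}. For each x_0, f_y(x_0, y) is a polynomial in y; find its integer roots y ∈ {−4, ..., 4}, then test f_x and f at those candidates.
  x = -4: f_y(-4, y) = 3*y**2 - 6*y - 74; no integer root y with |y| ≤ 4.
  x = -3: f_y(-3, y) = 3*y**2 - 2*y - 48; no integer root y with |y| ≤ 4.
  x = -2: f_y(-2, y) = 3*y**2 + 2*y - 26; no integer root y with |y| ≤ 4.
  x = -1: f_y(-1, y) = 3*y**2 + 6*y - 8; no integer root y with |y| ≤ 4.
  x = 0: f_y(0, y) = 3*y**2 + 10*y + 6; no integer root y with |y| ≤ 4.
  x = 1: f_y(1, y) = 3*y**2 + 14*y + 16; vanishes at y ∈ {-2}. (1, -2): f_x = 0, f = 0 — SINGULAR.
  x = 2: f_y(2, y) = 3*y**2 + 18*y + 22; no integer root y with |y| ≤ 4.
  x = 3: f_y(3, y) = 3*y**2 + 22*y + 24; no integer root y with |y| ≤ 4.
  x = 4: f_y(4, y) = 3*y**2 + 26*y + 22; no integer root y with |y| ≤ 4.
Only singular point on the grid: (1, -2).
Classify: substitute x = 1 + u, y = -2 + v and expand: f = -u**3 - 2*u**2*v + 2*u*v**2 + v**3 + v**2.
No constant or linear terms (consistent with a singular point). Quadratic part: v**2. Cubic part: -u**3 - 2*u**2*v + 2*u*v**2 + v**3.
The quadratic part v**2 is a perfect square, so there is a single (double) tangent line v = 0, i.e. y = -2. Restricting the cubic part to that line (v = 0) leaves -u**3 ≠ 0, so f is not divisible by v and the branch is v² ≈ u**3 to lowest order — this is a cusp.
Classification: cusp.


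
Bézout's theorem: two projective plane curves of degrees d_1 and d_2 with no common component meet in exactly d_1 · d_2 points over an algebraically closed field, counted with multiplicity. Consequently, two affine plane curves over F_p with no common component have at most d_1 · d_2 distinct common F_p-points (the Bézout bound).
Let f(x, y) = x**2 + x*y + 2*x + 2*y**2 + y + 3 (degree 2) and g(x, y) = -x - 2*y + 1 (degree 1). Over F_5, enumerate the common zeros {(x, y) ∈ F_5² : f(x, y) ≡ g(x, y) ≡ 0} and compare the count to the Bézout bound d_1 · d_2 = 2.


Common zeros: {(2, 2)}; count = 1; Bézout bound = 2.

deg(f) = 2, deg(g) = 1, so Bézout bound = 2.
Scan x ∈ F_5. For each x, list the y ∈ F_5 with f(x, y) ≡ 0 and those with g(x, y) ≡ 0 (mod 5); the common zeros in that column are the intersection.
  x = 0: f ≡ 0 at y ∈ ∅; g ≡ 0 at y ∈ {3}; common: ∅.
  x = 1: f ≡ 0 at y ∈ {1, 3}; g ≡ 0 at y ∈ {0}; common: ∅.
  x = 2: f ≡ 0 at y ∈ {2, 4}; g ≡ 0 at y ∈ {2}; common: {2}.
  x = 3: f ≡ 0 at y ∈ ∅; g ≡ 0 at y ∈ {4}; common: ∅.
  x = 4: f ≡ 0 at y ∈ {2, 3}; g ≡ 0 at y ∈ {1}; common: ∅.
Collecting: common zeros = {(2, 2)}, so the count is 1.
Comparison with the Bézout bound: 1 ≤ 2 = deg(f)·deg(g), as expected for curves with no common component (the affine F_5-count falls short of the bound because intersections may lie at infinity, over extension fields, or carry multiplicity).


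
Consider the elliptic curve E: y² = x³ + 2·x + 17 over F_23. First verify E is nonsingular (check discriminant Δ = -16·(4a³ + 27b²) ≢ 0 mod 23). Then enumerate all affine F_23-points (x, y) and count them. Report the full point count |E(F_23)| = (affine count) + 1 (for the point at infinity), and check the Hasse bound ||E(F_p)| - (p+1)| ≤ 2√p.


Affine points = {(2, 11), (2, 12), (3, 2), (3, 21), (7, 11), (7, 12), (8, 4), (8, 19), (10, 5), (10, 18), (11, 6), (11, 17), (13, 3), (13, 20), (14, 11), (14, 12), (15, 8), (15, 15)}; affine count = 18; |E(F_23)| = 19.

Discriminant check: Δ ∝ 4a³ + 27b² = 4·2³ + 27·17² = 4·8 + 27·289 ≡ 15 (mod 23). Nonzero ⇒ E is nonsingular.
For each x ∈ F_23, compute rhs = x³ + 2·x + 17 mod 23, then count y ∈ F_23 with y² ≡ rhs.
  x = 0: rhs = 17, matching y values: none (0 points).
  x = 1: rhs = 20, matching y values: none (0 points).
  x = 2: rhs = 6, matching y values: 11, 12 (2 points).
  x = 3: rhs = 4, matching y values: 2, 21 (2 points).
  x = 4: rhs = 20, matching y values: none (0 points).
  x = 5: rhs = 14, matching y values: none (0 points).
  x = 6: rhs = 15, matching y values: none (0 points).
  x = 7: rhs = 6, matching y values: 11, 12 (2 points).
  x = 8: rhs = 16, matching y values: 4, 19 (2 points).
  x = 9: rhs = 5, matching y values: none (0 points).
  x = 10: rhs = 2, matching y values: 5, 18 (2 points).
  x = 11: rhs = 13, matching y values: 6, 17 (2 points).
  x = 12: rhs = 21, matching y values: none (0 points).
  x = 13: rhs = 9, matching y values: 3, 20 (2 points).
  x = 14: rhs = 6, matching y values: 11, 12 (2 points).
  x = 15: rhs = 18, matching y values: 8, 15 (2 points).
  x = 16: rhs = 5, matching y values: none (0 points).
  x = 17: rhs = 19, matching y values: none (0 points).
  x = 18: rhs = 20, matching y values: none (0 points).
  x = 19: rhs = 14, matching y values: none (0 points).
  x = 20: rhs = 7, matching y values: none (0 points).
  x = 21: rhs = 5, matching y values: none (0 points).
  x = 22: rhs = 14, matching y values: none (0 points).
Total affine count: 18.
Full point count |E(F_23)| = 18 + 1 = 19.
Hasse bound: |19 − (23+1)| = |-5| = 5 ≤ 2√23 ≈ 9.5917 ✓.


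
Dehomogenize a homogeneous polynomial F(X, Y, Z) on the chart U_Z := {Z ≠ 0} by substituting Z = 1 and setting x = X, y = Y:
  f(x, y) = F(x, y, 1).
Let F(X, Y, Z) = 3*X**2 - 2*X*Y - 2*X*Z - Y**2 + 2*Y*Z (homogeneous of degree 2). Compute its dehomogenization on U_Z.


f(x, y) = 3*x**2 - 2*x*y - 2*x - y**2 + 2*y

On U_Z we set Z = 1. Each monomial c·X^i·Y^j·Z^k in F becomes c·x^i·y^j·1^k = c·x^i·y^j.
Substituting Z = 1: F(X, Y, 1) = 3*x**2 - 2*x*y - 2*x - y**2 + 2*y.
Note: deg(f) ≤ deg(F) = 2; strict inequality happens when F is divisible by Z (lost terms).


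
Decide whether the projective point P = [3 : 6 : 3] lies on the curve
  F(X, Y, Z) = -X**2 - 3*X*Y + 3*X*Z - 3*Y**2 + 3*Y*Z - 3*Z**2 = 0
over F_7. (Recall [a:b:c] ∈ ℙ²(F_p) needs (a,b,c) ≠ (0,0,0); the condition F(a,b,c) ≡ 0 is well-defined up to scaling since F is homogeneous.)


F(3,6,3) ≡ 2 (mod 7); P is NOT on the curve.

Evaluate F(3, 6, 3) term-by-term (mod 7).
  -X**2 ↦ -1·9·1·1 = -9
  -3*X*Y ↦ -3·3·6·1 = -54
  3*X*Z ↦ 3·3·1·3 = 27
  -3*Y**2 ↦ -3·1·36·1 = -108
  3*Y*Z ↦ 3·1·6·3 = 54
  -3*Z**2 ↦ -3·1·1·9 = -27
Sum: F(3, 6, 3) = (-9) + (-54) + (27) + (-108) + (54) + (-27) = -117.
Reducing mod 7: -117 ≡ 2 (mod 7).
Since F(a, b, c) ≡ 2 ≠ 0 (mod 7), P does NOT lie on the curve.


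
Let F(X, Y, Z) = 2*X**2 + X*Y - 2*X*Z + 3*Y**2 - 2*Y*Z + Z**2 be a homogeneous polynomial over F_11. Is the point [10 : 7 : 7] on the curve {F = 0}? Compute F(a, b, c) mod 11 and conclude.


F(10,7,7) ≡ 8 (mod 11); P is NOT on the curve.

Evaluate F(10, 7, 7) term-by-term (mod 11).
  2*X**2 ↦ 2·100·1·1 = 200
  X*Y ↦ 1·10·7·1 = 70
  -2*X*Z ↦ -2·10·1·7 = -140
  3*Y**2 ↦ 3·1·49·1 = 147
  -2*Y*Z ↦ -2·1·7·7 = -98
  Z**2 ↦ 1·1·1·49 = 49
Sum: F(10, 7, 7) = (200) + (70) + (-140) + (147) + (-98) + (49) = 228.
Reducing mod 11: 228 ≡ 8 (mod 11).
Since F(a, b, c) ≡ 8 ≠ 0 (mod 11), P does NOT lie on the curve.


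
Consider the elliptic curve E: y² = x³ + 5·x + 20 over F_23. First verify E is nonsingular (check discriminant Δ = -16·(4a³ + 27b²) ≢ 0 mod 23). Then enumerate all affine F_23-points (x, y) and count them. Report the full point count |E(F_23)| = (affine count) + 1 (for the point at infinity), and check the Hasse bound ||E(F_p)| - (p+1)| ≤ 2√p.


Affine points = {(1, 7), (1, 16), (3, 4), (3, 19), (4, 9), (4, 14), (5, 3), (5, 20), (6, 6), (6, 17), (9, 9), (9, 14), (10, 9), (10, 14), (11, 7), (11, 16), (17, 2), (17, 21), (18, 10), (18, 13), (20, 1), (20, 22), (21, 5), (21, 18)}; affine count = 24; |E(F_23)| = 25.

Discriminant check: Δ ∝ 4a³ + 27b² = 4·5³ + 27·20² = 4·125 + 27·400 ≡ 7 (mod 23). Nonzero ⇒ E is nonsingular.
For each x ∈ F_23, compute rhs = x³ + 5·x + 20 mod 23, then count y ∈ F_23 with y² ≡ rhs.
  x = 0: rhs = 20, matching y values: none (0 points).
  x = 1: rhs = 3, matching y values: 7, 16 (2 points).
  x = 2: rhs = 15, matching y values: none (0 points).
  x = 3: rhs = 16, matching y values: 4, 19 (2 points).
  x = 4: rhs = 12, matching y values: 9, 14 (2 points).
  x = 5: rhs = 9, matching y values: 3, 20 (2 points).
  x = 6: rhs = 13, matching y values: 6, 17 (2 points).
  x = 7: rhs = 7, matching y values: none (0 points).
  x = 8: rhs = 20, matching y values: none (0 points).
  x = 9: rhs = 12, matching y values: 9, 14 (2 points).
  x = 10: rhs = 12, matching y values: 9, 14 (2 points).
  x = 11: rhs = 3, matching y values: 7, 16 (2 points).
  x = 12: rhs = 14, matching y values: none (0 points).
  x = 13: rhs = 5, matching y values: none (0 points).
  x = 14: rhs = 5, matching y values: none (0 points).
  x = 15: rhs = 20, matching y values: none (0 points).
  x = 16: rhs = 10, matching y values: none (0 points).
  x = 17: rhs = 4, matching y values: 2, 21 (2 points).
  x = 18: rhs = 8, matching y values: 10, 13 (2 points).
  x = 19: rhs = 5, matching y values: none (0 points).
  x = 20: rhs = 1, matching y values: 1, 22 (2 points).
  x = 21: rhs = 2, matching y values: 5, 18 (2 points).
  x = 22: rhs = 14, matching y values: none (0 points).
Total affine count: 24.
Full point count |E(F_23)| = 24 + 1 = 25.
Hasse bound: |25 − (23+1)| = |1| = 1 ≤ 2√23 ≈ 9.5917 ✓.


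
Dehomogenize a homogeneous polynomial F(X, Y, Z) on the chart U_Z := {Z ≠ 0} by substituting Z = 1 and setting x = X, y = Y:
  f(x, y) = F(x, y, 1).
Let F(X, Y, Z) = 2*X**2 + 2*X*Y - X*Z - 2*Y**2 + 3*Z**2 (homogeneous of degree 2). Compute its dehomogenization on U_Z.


f(x, y) = 2*x**2 + 2*x*y - x - 2*y**2 + 3

On U_Z we set Z = 1. Each monomial c·X^i·Y^j·Z^k in F becomes c·x^i·y^j·1^k = c·x^i·y^j.
Substituting Z = 1: F(X, Y, 1) = 2*x**2 + 2*x*y - x - 2*y**2 + 3.
Note: deg(f) ≤ deg(F) = 2; strict inequality happens when F is divisible by Z (lost terms).


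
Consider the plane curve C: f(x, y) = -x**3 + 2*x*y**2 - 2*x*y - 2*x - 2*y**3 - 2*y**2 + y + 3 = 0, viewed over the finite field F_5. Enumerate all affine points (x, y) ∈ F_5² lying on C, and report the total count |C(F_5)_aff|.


Affine F_5-points: {(0, 1), (1, 0), (3, 0), (3, 2), (4, 2), (4, 3)}; count = 6.

For each of the 25 pairs (x, y) ∈ F_5², evaluate f(x, y) mod 5. Record the zeros.
  x = 0: [0↦3, 1↦0, 2↦1, 3↦4, 4↦2]  zeros at y ∈ {1}
  x = 1: [0↦0, 1↦2, 2↦2, 3↦3, 4↦3]  zeros at y ∈ {0}
  x = 2: [0↦1, 1↦3, 2↦2, 3↦1, 4↦3]  zeros at y ∈ ∅
  x = 3: [0↦0, 1↦2, 2↦0, 3↦2, 4↦1]  zeros at y ∈ {0, 2}
  x = 4: [0↦1, 1↦3, 2↦0, 3↦0, 4↦1]  zeros at y ∈ {2, 3}
Collecting zeros: affine points = {(0, 1), (1, 0), (3, 0), (3, 2), (4, 2), (4, 3)}.
Total count |C(F_5)_aff| = 6.


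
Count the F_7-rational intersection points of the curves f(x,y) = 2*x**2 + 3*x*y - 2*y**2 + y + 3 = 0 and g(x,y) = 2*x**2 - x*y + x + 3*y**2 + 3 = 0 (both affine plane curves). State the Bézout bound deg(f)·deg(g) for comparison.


Common zeros: {(3, 5), (6, 4)}; count = 2; Bézout bound = 4.

deg(f) = 2, deg(g) = 2, so Bézout bound = 4.
Scan x ∈ F_7. For each x, list the y ∈ F_7 with f(x, y) ≡ 0 and those with g(x, y) ≡ 0 (mod 7); the common zeros in that column are the intersection.
  x = 0: f ≡ 0 at y ∈ {5, 6}; g ≡ 0 at y ∈ ∅; common: ∅.
  x = 1: f ≡ 0 at y ∈ {1}; g ≡ 0 at y ∈ ∅; common: ∅.
  x = 2: f ≡ 0 at y ∈ {3, 4}; g ≡ 0 at y ∈ {1, 2}; common: ∅.
  x = 3: f ≡ 0 at y ∈ {0, 5}; g ≡ 0 at y ∈ {3, 5}; common: {5}.
  x = 4: f ≡ 0 at y ∈ {0, 3}; g ≡ 0 at y ∈ ∅; common: ∅.
  x = 5: f ≡ 0 at y ∈ {2, 6}; g ≡ 0 at y ∈ {1, 3}; common: ∅.
  x = 6: f ≡ 0 at y ∈ {2, 4}; g ≡ 0 at y ∈ {4, 5}; common: {4}.
Collecting: common zeros = {(3, 5), (6, 4)}, so the count is 2.
Comparison with the Bézout bound: 2 ≤ 4 = deg(f)·deg(g), as expected for curves with no common component (the affine F_7-count falls short of the bound because intersections may lie at infinity, over extension fields, or carry multiplicity).


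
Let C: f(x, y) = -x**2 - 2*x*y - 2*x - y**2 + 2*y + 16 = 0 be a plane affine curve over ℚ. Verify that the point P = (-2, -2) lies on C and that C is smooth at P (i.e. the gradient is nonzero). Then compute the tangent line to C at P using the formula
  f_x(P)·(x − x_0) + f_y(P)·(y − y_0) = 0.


Tangent line at P: 6*x + 10*y + 32 = 0.

Step 1: f(-2, -2) = 0, so P lies on C.
Step 2: partial derivatives
  f_x(x, y) = -2*x - 2*y - 2, f_y(x, y) = -2*x - 2*y + 2.
  f_x(P) = 6, f_y(P) = 10 (gradient nonzero, so P is smooth).
Step 3: tangent line at P: 6·(x − -2) + 10·(y − -2) = 0.
Expanding: 6*x + 10*y + 32 = 0.


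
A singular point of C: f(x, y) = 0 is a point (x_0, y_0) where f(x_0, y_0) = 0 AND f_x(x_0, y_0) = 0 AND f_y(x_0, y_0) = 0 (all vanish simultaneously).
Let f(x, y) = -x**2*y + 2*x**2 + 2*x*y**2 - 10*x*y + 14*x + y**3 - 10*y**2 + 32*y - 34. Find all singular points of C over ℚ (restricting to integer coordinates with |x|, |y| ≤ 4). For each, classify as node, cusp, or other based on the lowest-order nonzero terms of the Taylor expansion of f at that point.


Singular points: {(1, 3)}; classification: node.

Compute partial derivatives:
  f_x = -2*x*y + 4*x + 2*y**2 - 10*y + 14.
  f_y = -x**2 + 4*x*y - 10*x + 3*y**2 - 20*y + 32.
Scan x_0 ∈ {−4, ..., 4}. For each x_0, f_y(x_0, y) is a polynomial in y; find its integer roots y ∈ {−4, ..., 4}, then test f_x and f at those candidates.
  x = -4: f_y(-4, y) = 3*y**2 - 36*y + 56; no integer root y with |y| ≤ 4.
  x = -3: f_y(-3, y) = 3*y**2 - 32*y + 53; no integer root y with |y| ≤ 4.
  x = -2: f_y(-2, y) = 3*y**2 - 28*y + 48; no integer root y with |y| ≤ 4.
  x = -1: f_y(-1, y) = 3*y**2 - 24*y + 41; no integer root y with |y| ≤ 4.
  x = 0: f_y(0, y) = 3*y**2 - 20*y + 32; vanishes at y ∈ {4}. (0, 4): f_x = 6 ≠ 0.
  x = 1: f_y(1, y) = 3*y**2 - 16*y + 21; vanishes at y ∈ {3}. (1, 3): f_x = 0, f = 0 — SINGULAR.
  x = 2: f_y(2, y) = 3*y**2 - 12*y + 8; no integer root y with |y| ≤ 4.
  x = 3: f_y(3, y) = 3*y**2 - 8*y - 7; no integer root y with |y| ≤ 4.
  x = 4: f_y(4, y) = 3*y**2 - 4*y - 24; no integer root y with |y| ≤ 4.
Only singular point on the grid: (1, 3).
Classify: substitute x = 1 + u, y = 3 + v and expand: f = -u**2*v - u**2 + 2*u*v**2 + v**3 + v**2.
No constant or linear terms (consistent with a singular point). Quadratic part: -u**2 + v**2. Cubic part: -u**2*v + 2*u*v**2 + v**3.
The quadratic part v**2 - u**2 = (v − u)(v + u) splits into two distinct linear factors, so there are two distinct tangent lines y − 3 = ±(x − 1) — this is a node (ordinary double point).
Classification: node.


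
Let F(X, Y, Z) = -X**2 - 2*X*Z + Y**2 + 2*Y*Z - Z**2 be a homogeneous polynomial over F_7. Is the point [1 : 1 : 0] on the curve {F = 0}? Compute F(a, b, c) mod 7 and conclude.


F(1,1,0) ≡ 0 (mod 7); P is on the curve.

Evaluate F(1, 1, 0) term-by-term (mod 7).
  -X**2 ↦ -1·1·1·1 = -1
  -2*X*Z ↦ -2·1·1·0 = 0
  Y**2 ↦ 1·1·1·1 = 1
  2*Y*Z ↦ 2·1·1·0 = 0
  -Z**2 ↦ -1·1·1·0 = 0
Sum: F(1, 1, 0) = (-1) + (0) + (1) + (0) + (0) = 0.
Reducing mod 7: 0 ≡ 0 (mod 7).
Since F(a, b, c) ≡ 0 (mod 7), P lies on the curve.
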